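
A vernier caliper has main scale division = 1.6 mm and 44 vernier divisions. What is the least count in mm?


LC = MSD / n_div
= 1.6 / 44
= 0.0364

0.0364


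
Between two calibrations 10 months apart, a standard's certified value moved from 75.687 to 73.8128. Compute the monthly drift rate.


rate = (v2 - v1) / months
= (73.8128 - 75.687) / 10
= -1.8742 / 10
= -0.1874

-0.1874


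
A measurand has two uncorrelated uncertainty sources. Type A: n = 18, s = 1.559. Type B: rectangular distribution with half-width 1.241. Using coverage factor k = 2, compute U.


u_A = s / sqrt(n) = 1.559 / sqrt(18) = 0.36745982
u_B = half_width / sqrt(3) = 1.241 / sqrt(3) = 0.71649168
uc = sqrt(u_A^2 + u_B^2) = sqrt(0.36745982^2 + 0.71649168^2) = 0.80522484
U = k * uc = 2 * 0.80522484
U = 1.6104

1.6104


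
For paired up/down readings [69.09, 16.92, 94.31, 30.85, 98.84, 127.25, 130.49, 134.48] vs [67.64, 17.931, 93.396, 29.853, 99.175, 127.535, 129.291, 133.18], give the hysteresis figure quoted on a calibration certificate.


|69.09 - 67.64| = 1.4500
|16.92 - 17.931| = 1.0110
|94.31 - 93.396| = 0.9140
|30.85 - 29.853| = 0.9970
|98.84 - 99.175| = 0.3350
|127.25 - 127.535| = 0.2850
|130.49 - 129.291| = 1.1990
|134.48 - 133.18| = 1.3000
hysteresis = max(diffs) = 1.4500

1.4500


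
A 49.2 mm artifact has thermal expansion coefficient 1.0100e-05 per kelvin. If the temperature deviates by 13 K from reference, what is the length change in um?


dL = L * alpha * dT
= 49.2 * 1.0100e-05 * 13
= 0.0064600 mm
dL_um = 0.0064600 * 1000 = 6.4600 um

6.4600


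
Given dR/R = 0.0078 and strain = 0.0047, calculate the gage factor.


GF = (dR/R) / epsilon
= 0.0078 / 0.0047
= 1.6596

1.6596


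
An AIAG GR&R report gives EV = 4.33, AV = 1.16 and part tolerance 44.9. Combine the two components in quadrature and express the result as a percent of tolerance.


GRR = sqrt(EV^2 + AV^2) = sqrt(4.33^2 + 1.16^2) = 4.4826889
%GRR = GRR / tol * 100 = 4.4826889 / 44.9 * 100
%GRR = 9.9837

9.9837


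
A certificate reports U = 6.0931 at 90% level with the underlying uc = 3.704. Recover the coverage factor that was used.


k = U / uc
k = 6.0931 / 3.704
k = 1.645

1.645


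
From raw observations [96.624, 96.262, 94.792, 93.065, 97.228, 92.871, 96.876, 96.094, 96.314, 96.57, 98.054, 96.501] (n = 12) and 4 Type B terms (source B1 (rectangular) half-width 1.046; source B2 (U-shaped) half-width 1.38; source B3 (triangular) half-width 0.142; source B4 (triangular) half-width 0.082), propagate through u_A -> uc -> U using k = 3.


mean = (96.624 + 96.262 + 94.792 + 93.065 + 97.228 + 92.871 + 96.876 + 96.094 + 96.314 + 96.57 + 98.054 + 96.501) / 12 = 95.93758333
s = sqrt(sum((x - mean)^2)/(n-1)) = 1.5797874
u_A = s / sqrt(n) = 1.5797874 / sqrt(12) = 0.45604534
u_B1 = 1.046 / sqrt(3) = 0.60390838
u_B2 = 1.38 / sqrt(2) = 0.97580736
u_B3 = 0.142 / sqrt(6) = 0.057971257
u_B4 = 0.082 / sqrt(6) = 0.03347636
uc = sqrt(0.45604534^2 + 0.60390838^2 + 0.97580736^2 + 0.057971257^2 + 0.03347636^2) = 1.2366746
U = k * uc = 3 * 1.2366746
U = 3.7100

3.7100


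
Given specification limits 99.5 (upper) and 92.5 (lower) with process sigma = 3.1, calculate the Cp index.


Cp = (USL - LSL) / (6 * sigma)
= (99.5 - 92.5) / (6 * 3.1)
= 7.0000 / 18.6000
= 0.3763

0.3763


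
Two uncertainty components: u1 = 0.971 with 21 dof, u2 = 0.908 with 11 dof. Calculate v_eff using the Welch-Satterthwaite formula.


uc = sqrt(u1^2 + u2^2) = sqrt(0.971^2 + 0.908^2) = 1.3294002
v_eff = uc^4 / (u1^4/v1 + u2^4/v2)
= 1.3294002^4 / (0.971^4/21 + 0.908^4/11)
= 3.1233666 / 0.10412554
v_eff = 29.9962

29.9962


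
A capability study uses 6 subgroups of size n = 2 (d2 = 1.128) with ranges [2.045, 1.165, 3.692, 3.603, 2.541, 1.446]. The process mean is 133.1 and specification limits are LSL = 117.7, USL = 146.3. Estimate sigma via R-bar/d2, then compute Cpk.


R_bar = (2.045 + 1.165 + 3.692 + 3.603 + 2.541 + 1.446) / 6 = 2.4153333
sigma = R_bar / d2 = 2.4153333 / 1.128 = 2.1412529
Cp = (USL - LSL)/(6*sigma) = (146.3 - 117.7)/(6*2.1412529) = 2.2261
Cpu = (146.3 - 133.1)/(3*2.1412529) = 2.0549
Cpl = (133.1 - 117.7)/(3*2.1412529) = 2.3974
Cpk = min(Cpu, Cpl) = 2.0549

2.0549


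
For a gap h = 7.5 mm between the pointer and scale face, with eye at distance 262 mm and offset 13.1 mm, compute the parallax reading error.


error = h * offset / d
= 7.5 * 13.1 / 262
= 0.3750

0.3750


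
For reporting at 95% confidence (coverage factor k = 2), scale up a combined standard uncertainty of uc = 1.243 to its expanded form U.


U = k * uc
U = 2 * 1.243
U = 2.4860

2.4860


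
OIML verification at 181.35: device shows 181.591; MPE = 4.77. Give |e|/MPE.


e = indication - reference = 181.591 - 181.35 = 0.2410
|e| = 0.2410
ratio = |e| / MPE = 0.2410 / 4.77
ratio = 0.0505

0.0505


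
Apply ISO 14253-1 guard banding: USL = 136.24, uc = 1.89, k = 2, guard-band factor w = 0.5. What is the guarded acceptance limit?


U = k * uc = 2 * 1.89 = 3.78
guard band g = w * U = 0.5 * 3.78 = 1.89
AL = USL - g = 136.24 - 1.89
AL = 134.3500

134.3500


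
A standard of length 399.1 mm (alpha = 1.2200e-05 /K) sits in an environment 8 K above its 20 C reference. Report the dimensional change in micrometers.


dL = L * alpha * dT
= 399.1 * 1.2200e-05 * 8
= 0.0389522 mm
dL_um = 0.0389522 * 1000 = 38.9522 um

38.9522


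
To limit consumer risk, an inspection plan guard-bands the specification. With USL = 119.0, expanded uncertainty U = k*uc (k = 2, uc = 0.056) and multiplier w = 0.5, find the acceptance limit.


U = k * uc = 2 * 0.056 = 0.112
guard band g = w * U = 0.5 * 0.112 = 0.056
AL = USL - g = 119.0 - 0.056
AL = 118.9440

118.9440


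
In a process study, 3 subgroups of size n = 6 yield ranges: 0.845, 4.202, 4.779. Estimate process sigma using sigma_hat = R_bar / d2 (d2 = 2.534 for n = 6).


R_bar = (0.845 + 4.202 + 4.779) / 3
R_bar = 9.826 / 3 = 3.2753333
sigma_hat = R_bar / d2 = 3.2753333 / 2.534 = 1.2926

1.2926


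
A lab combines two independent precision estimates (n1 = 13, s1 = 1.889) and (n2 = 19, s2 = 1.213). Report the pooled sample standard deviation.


s_p = sqrt(((n1-1)*s1^2 + (n2-1)*s2^2) / (n1+n2-2))
numerator = (13-1)*1.889^2 + (19-1)*1.213^2 = 42.819852 + 26.484642 = 69.304494
denominator = 13 + 19 - 2 = 30
s_p^2 = 69.304494 / 30 = 2.3101498
s_p = sqrt(2.3101498) = 1.5199

1.5199


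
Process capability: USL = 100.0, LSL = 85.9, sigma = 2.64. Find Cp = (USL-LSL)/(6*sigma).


Cp = (USL - LSL) / (6 * sigma)
= (100.0 - 85.9) / (6 * 2.64)
= 14.1000 / 15.8400
= 0.8902

0.8902


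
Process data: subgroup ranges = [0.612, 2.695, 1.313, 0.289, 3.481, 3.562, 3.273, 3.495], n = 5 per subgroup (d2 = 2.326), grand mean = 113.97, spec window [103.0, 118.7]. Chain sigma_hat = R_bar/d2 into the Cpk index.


R_bar = (0.612 + 2.695 + 1.313 + 0.289 + 3.481 + 3.562 + 3.273 + 3.495) / 8 = 2.34
sigma = R_bar / d2 = 2.34 / 2.326 = 1.0060189
Cp = (USL - LSL)/(6*sigma) = (118.7 - 103.0)/(6*1.0060189) = 2.6010
Cpu = (118.7 - 113.97)/(3*1.0060189) = 1.5672
Cpl = (113.97 - 103.0)/(3*1.0060189) = 3.6348
Cpk = min(Cpu, Cpl) = 1.5672

1.5672


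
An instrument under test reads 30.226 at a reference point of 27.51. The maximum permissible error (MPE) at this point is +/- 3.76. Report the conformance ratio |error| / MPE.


e = indication - reference = 30.226 - 27.51 = 2.7160
|e| = 2.7160
ratio = |e| / MPE = 2.7160 / 3.76
ratio = 0.7223

0.7223


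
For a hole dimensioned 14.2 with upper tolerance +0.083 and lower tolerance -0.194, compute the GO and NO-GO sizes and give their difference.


GO = nominal - lower_tol (smallest hole = maximum material condition)
GO = 14.2 - 0.194 = 14.006
NO-GO = nominal + upper_tol (largest hole = least material condition)
NO-GO = 14.2 + 0.083 = 14.283
spread = NO-GO - GO = 14.283 - 14.006 = 0.2770

0.2770


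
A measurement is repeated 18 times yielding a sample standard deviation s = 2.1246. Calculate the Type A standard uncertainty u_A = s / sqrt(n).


u_A = s / sqrt(n)
u_A = 2.1246 / sqrt(18)
u_A = 2.1246 / 4.2426407
u_A = 0.5008

0.5008


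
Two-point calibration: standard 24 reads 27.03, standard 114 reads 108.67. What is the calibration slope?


slope = (y2 - y1) / (x2 - x1)
= (108.67 - 27.03) / (114 - 24)
= 81.6400 / 90
= 0.9071

0.9071


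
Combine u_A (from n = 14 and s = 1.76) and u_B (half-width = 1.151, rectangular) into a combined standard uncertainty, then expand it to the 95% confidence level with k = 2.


u_A = s / sqrt(n) = 1.76 / sqrt(14) = 0.47037979
u_B = half_width / sqrt(3) = 1.151 / sqrt(3) = 0.66453016
uc = sqrt(u_A^2 + u_B^2) = sqrt(0.47037979^2 + 0.66453016^2) = 0.8141606
U = k * uc = 2 * 0.8141606
U = 1.6283

1.6283


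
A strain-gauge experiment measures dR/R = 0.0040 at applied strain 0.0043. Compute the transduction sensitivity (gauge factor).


GF = (dR/R) / epsilon
= 0.0040 / 0.0043
= 0.9302

0.9302


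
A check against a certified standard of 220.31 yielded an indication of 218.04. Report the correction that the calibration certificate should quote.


Correction = standard - reading
= 220.31 - 218.04
= 2.2700

2.2700


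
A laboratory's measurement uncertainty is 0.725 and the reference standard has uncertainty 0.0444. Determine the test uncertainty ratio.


TUR = u_lab / u_ref
= 0.725 / 0.0444
= 16.3288

16.3288


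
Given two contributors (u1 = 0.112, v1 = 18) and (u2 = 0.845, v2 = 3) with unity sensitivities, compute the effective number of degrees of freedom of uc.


uc = sqrt(u1^2 + u2^2) = sqrt(0.112^2 + 0.845^2) = 0.85239017
v_eff = uc^4 / (u1^4/v1 + u2^4/v2)
= 0.85239017^4 / (0.112^4/18 + 0.845^4/3)
= 0.52790251 / 0.16995264
v_eff = 3.1062

3.1062


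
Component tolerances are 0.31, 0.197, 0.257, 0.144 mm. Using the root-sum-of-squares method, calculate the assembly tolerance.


RSS = sqrt(0.31^2 + 0.197^2 + 0.257^2 + 0.144^2)
= sqrt(0.221694)
= 0.4708

0.4708


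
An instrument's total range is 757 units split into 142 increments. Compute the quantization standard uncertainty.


resolution = range / divisions
resolution = 757 / 142 = 5.3309859
u_res = resolution / (2*sqrt(3))
u_res = 5.3309859 / 3.4641016
u_res = 1.5389

1.5389


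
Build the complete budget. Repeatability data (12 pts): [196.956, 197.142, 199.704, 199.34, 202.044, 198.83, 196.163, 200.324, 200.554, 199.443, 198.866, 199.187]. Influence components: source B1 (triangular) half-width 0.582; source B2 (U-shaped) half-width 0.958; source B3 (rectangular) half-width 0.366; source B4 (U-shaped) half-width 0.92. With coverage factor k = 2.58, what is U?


mean = (196.956 + 197.142 + 199.704 + 199.34 + 202.044 + 198.83 + 196.163 + 200.324 + 200.554 + 199.443 + 198.866 + 199.187) / 12 = 199.0460833
s = sqrt(sum((x - mean)^2)/(n-1)) = 1.6507933
u_A = s / sqrt(n) = 1.6507933 / sqrt(12) = 0.47654298
u_B1 = 0.582 / sqrt(6) = 0.23760051
u_B2 = 0.958 / sqrt(2) = 0.6774083
u_B3 = 0.366 / sqrt(3) = 0.2113102
u_B4 = 0.92 / sqrt(2) = 0.65053824
uc = sqrt(0.47654298^2 + 0.23760051^2 + 0.6774083^2 + 0.2113102^2 + 0.65053824^2) = 1.1001278
U = k * uc = 2.58 * 1.1001278
U = 2.8383

2.8383


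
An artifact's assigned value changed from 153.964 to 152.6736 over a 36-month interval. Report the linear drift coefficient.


rate = (v2 - v1) / months
= (152.6736 - 153.964) / 36
= -1.2904 / 36
= -0.0358

-0.0358


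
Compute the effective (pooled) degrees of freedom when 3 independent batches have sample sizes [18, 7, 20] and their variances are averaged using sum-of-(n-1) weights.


nu = sum_i (n_i - 1)
nu = ((18 - 1) + (7 - 1) + (20 - 1))
nu = 17 + 6 + 19
nu = 42

42


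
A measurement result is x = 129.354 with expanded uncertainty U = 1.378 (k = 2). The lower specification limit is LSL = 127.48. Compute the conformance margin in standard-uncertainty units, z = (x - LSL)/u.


u = U / k = 1.378 / 2 = 0.689
margin = |LSL - x| = |127.48 - 129.354| = 1.874
z = margin / u = 1.874 / 0.689
z = 2.7199

2.7199


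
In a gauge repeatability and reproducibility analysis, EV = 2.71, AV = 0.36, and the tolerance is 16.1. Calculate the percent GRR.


GRR = sqrt(EV^2 + AV^2) = sqrt(2.71^2 + 0.36^2) = 2.7338069
%GRR = GRR / tol * 100 = 2.7338069 / 16.1 * 100
%GRR = 16.9802

16.9802


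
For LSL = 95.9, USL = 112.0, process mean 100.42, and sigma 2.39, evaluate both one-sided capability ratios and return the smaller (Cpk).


Cpu = (USL - mean) / (3*sigma) = (112.0 - 100.42) / (3*2.39) = 1.6151
Cpl = (mean - LSL) / (3*sigma) = (100.42 - 95.9) / (3*2.39) = 0.6304
Cpk = min(Cpu, Cpl) = 0.6304

0.6304


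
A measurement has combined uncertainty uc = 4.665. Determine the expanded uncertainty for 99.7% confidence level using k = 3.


U = k * uc
U = 3 * 4.665
U = 13.9950

13.9950


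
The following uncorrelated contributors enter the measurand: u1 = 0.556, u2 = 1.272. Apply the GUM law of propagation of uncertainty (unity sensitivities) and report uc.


uc = sqrt(0.556^2 + 1.272^2)
uc = sqrt(1.92712)
uc = 1.3882

1.3882


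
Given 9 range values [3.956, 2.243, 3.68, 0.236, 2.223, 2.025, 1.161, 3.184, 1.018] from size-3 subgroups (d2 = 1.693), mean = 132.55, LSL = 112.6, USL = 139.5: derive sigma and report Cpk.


R_bar = (3.956 + 2.243 + 3.68 + 0.236 + 2.223 + 2.025 + 1.161 + 3.184 + 1.018) / 9 = 2.1917778
sigma = R_bar / d2 = 2.1917778 / 1.693 = 1.2946118
Cp = (USL - LSL)/(6*sigma) = (139.5 - 112.6)/(6*1.2946118) = 3.4631
Cpu = (139.5 - 132.55)/(3*1.2946118) = 1.7895
Cpl = (132.55 - 112.6)/(3*1.2946118) = 5.1367
Cpk = min(Cpu, Cpl) = 1.7895

1.7895


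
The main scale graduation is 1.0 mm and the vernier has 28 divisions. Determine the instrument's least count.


LC = MSD / n_div
= 1.0 / 28
= 0.0357

0.0357


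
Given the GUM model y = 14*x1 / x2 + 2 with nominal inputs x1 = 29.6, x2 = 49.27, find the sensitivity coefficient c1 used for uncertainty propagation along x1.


y = 14*x1 / x2 + 2
dy/dx1 = 14/x2
Evaluate at x2 = 49.27: c1 = 14 / 49.27
c1 = 0.2841

0.2841


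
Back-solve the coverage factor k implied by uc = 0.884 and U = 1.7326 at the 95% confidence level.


k = U / uc
k = 1.7326 / 0.884
k = 1.96

1.96


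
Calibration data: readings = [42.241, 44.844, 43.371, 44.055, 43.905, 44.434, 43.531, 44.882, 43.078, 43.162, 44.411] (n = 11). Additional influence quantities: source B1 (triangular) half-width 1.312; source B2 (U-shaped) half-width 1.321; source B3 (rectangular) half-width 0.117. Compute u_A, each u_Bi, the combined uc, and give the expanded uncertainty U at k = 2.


mean = (42.241 + 44.844 + 43.371 + 44.055 + 43.905 + 44.434 + 43.531 + 44.882 + 43.078 + 43.162 + 44.411) / 11 = 43.81036364
s = sqrt(sum((x - mean)^2)/(n-1)) = 0.82012295
u_A = s / sqrt(n) = 0.82012295 / sqrt(11) = 0.24727637
u_B1 = 1.312 / sqrt(6) = 0.53562176
u_B2 = 1.321 / sqrt(2) = 0.93408806
u_B3 = 0.117 / sqrt(3) = 0.067549981
uc = sqrt(0.24727637^2 + 0.53562176^2 + 0.93408806^2 + 0.067549981^2) = 1.1068513
U = k * uc = 2 * 1.1068513
U = 2.2137

2.2137


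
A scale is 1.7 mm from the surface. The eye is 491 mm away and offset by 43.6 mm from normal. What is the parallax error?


error = h * offset / d
= 1.7 * 43.6 / 491
= 0.1510

0.1510


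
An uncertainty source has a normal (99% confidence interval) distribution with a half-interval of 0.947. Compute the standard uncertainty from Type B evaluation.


u_B = half_width / 2.576
u_B = 0.947 / 2.576
u_B = 0.3676

0.3676


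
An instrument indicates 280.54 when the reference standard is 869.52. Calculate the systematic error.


Systematic error = measured - true
= 280.54 - 869.52
= -588.9800

-588.9800


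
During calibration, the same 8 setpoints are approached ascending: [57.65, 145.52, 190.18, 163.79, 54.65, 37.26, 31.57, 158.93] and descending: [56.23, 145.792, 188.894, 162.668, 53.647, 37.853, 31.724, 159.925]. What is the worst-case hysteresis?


|57.65 - 56.23| = 1.4200
|145.52 - 145.792| = 0.2720
|190.18 - 188.894| = 1.2860
|163.79 - 162.668| = 1.1220
|54.65 - 53.647| = 1.0030
|37.26 - 37.853| = 0.5930
|31.57 - 31.724| = 0.1540
|158.93 - 159.925| = 0.9950
hysteresis = max(diffs) = 1.4200

1.4200


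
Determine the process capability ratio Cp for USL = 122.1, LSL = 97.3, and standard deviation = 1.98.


Cp = (USL - LSL) / (6 * sigma)
= (122.1 - 97.3) / (6 * 1.98)
= 24.8000 / 11.8800
= 2.0875

2.0875


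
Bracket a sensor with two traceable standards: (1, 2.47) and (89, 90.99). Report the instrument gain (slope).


slope = (y2 - y1) / (x2 - x1)
= (90.99 - 2.47) / (89 - 1)
= 88.5200 / 88
= 1.0059

1.0059


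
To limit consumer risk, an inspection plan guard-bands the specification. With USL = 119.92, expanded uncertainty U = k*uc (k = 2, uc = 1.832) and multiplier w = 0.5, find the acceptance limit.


U = k * uc = 2 * 1.832 = 3.664
guard band g = w * U = 0.5 * 3.664 = 1.832
AL = USL - g = 119.92 - 1.832
AL = 118.0880

118.0880


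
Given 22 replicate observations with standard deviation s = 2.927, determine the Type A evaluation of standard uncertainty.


u_A = s / sqrt(n)
u_A = 2.927 / sqrt(22)
u_A = 2.927 / 4.6904158
u_A = 0.6240

0.6240


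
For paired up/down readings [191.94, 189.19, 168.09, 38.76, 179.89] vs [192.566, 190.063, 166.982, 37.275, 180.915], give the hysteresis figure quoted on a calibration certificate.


|191.94 - 192.566| = 0.6260
|189.19 - 190.063| = 0.8730
|168.09 - 166.982| = 1.1080
|38.76 - 37.275| = 1.4850
|179.89 - 180.915| = 1.0250
hysteresis = max(diffs) = 1.4850

1.4850


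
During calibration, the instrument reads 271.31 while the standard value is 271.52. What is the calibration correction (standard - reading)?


Correction = standard - reading
= 271.52 - 271.31
= 0.2100

0.2100


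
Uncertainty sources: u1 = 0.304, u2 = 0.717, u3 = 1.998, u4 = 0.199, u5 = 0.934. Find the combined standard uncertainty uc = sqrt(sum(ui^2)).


uc = sqrt(0.304^2 + 0.717^2 + 1.998^2 + 0.199^2 + 0.934^2)
uc = sqrt(5.510466)
uc = 2.3474

2.3474


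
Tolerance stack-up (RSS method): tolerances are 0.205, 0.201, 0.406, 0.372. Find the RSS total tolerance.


RSS = sqrt(0.205^2 + 0.201^2 + 0.406^2 + 0.372^2)
= sqrt(0.385646)
= 0.6210

0.6210


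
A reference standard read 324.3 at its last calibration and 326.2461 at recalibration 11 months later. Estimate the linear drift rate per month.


rate = (v2 - v1) / months
= (326.2461 - 324.3) / 11
= 1.9461 / 11
= 0.1769

0.1769


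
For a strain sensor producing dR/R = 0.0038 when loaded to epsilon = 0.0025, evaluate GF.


GF = (dR/R) / epsilon
= 0.0038 / 0.0025
= 1.5200

1.5200


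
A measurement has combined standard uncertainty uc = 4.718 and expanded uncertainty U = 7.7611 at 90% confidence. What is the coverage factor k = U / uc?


k = U / uc
k = 7.7611 / 4.718
k = 1.645

1.645


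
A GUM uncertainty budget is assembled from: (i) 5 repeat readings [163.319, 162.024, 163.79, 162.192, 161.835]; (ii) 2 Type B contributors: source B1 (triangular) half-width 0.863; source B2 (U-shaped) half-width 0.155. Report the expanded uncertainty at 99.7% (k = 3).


mean = (163.319 + 162.024 + 163.79 + 162.192 + 161.835) / 5 = 162.632
s = sqrt(sum((x - mean)^2)/(n-1)) = 0.86767016
u_A = s / sqrt(n) = 0.86767016 / sqrt(5) = 0.38803389
u_B1 = 0.863 / sqrt(6) = 0.35231827
u_B2 = 0.155 / sqrt(2) = 0.10960155
uc = sqrt(0.38803389^2 + 0.35231827^2 + 0.10960155^2) = 0.53545398
U = k * uc = 3 * 0.53545398
U = 1.6064

1.6064


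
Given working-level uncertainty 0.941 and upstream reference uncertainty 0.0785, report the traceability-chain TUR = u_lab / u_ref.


TUR = u_lab / u_ref
= 0.941 / 0.0785
= 11.9873

11.9873


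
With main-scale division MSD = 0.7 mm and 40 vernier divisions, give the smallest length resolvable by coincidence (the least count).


LC = MSD / n_div
= 0.7 / 40
= 0.0175

0.0175


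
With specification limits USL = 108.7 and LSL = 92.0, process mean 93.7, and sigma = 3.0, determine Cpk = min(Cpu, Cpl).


Cpu = (USL - mean) / (3*sigma) = (108.7 - 93.7) / (3*3.0) = 1.6667
Cpl = (mean - LSL) / (3*sigma) = (93.7 - 92.0) / (3*3.0) = 0.1889
Cpk = min(Cpu, Cpl) = 0.1889

0.1889


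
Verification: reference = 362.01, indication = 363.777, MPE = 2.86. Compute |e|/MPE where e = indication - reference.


e = indication - reference = 363.777 - 362.01 = 1.7670
|e| = 1.7670
ratio = |e| / MPE = 1.7670 / 2.86
ratio = 0.6178

0.6178


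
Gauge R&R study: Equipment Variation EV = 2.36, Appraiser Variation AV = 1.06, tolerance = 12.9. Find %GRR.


GRR = sqrt(EV^2 + AV^2) = sqrt(2.36^2 + 1.06^2) = 2.587122
%GRR = GRR / tol * 100 = 2.587122 / 12.9 * 100
%GRR = 20.0552

20.0552


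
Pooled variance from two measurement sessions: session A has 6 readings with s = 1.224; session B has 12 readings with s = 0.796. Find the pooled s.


s_p = sqrt(((n1-1)*s1^2 + (n2-1)*s2^2) / (n1+n2-2))
numerator = (6-1)*1.224^2 + (12-1)*0.796^2 = 7.49088 + 6.969776 = 14.460656
denominator = 6 + 12 - 2 = 16
s_p^2 = 14.460656 / 16 = 0.903791
s_p = sqrt(0.903791) = 0.9507

0.9507


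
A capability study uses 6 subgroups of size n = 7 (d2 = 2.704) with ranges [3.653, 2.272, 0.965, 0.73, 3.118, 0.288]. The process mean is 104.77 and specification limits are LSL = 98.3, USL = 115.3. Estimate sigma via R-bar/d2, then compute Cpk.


R_bar = (3.653 + 2.272 + 0.965 + 0.73 + 3.118 + 0.288) / 6 = 1.8376667
sigma = R_bar / d2 = 1.8376667 / 2.704 = 0.67961047
Cp = (USL - LSL)/(6*sigma) = (115.3 - 98.3)/(6*0.67961047) = 4.1691
Cpu = (115.3 - 104.77)/(3*0.67961047) = 5.1647
Cpl = (104.77 - 98.3)/(3*0.67961047) = 3.1734
Cpk = min(Cpu, Cpl) = 3.1734

3.1734


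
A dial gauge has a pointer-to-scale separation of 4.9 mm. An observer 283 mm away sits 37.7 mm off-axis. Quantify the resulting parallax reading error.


error = h * offset / d
= 4.9 * 37.7 / 283
= 0.6528

0.6528


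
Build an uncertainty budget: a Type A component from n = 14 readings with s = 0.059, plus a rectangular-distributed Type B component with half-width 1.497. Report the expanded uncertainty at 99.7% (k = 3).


u_A = s / sqrt(n) = 0.059 / sqrt(14) = 0.015768413
u_B = half_width / sqrt(3) = 1.497 / sqrt(3) = 0.86429335
uc = sqrt(u_A^2 + u_B^2) = sqrt(0.015768413^2 + 0.86429335^2) = 0.86443718
U = k * uc = 3 * 0.86443718
U = 2.5933

2.5933


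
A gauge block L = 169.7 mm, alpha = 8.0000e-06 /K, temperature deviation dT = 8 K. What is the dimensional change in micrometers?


dL = L * alpha * dT
= 169.7 * 8.0000e-06 * 8
= 0.0108608 mm
dL_um = 0.0108608 * 1000 = 10.8608 um

10.8608


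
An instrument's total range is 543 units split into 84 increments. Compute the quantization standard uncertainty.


resolution = range / divisions
resolution = 543 / 84 = 6.4642857
u_res = resolution / (2*sqrt(3))
u_res = 6.4642857 / 3.4641016
u_res = 1.8661

1.8661


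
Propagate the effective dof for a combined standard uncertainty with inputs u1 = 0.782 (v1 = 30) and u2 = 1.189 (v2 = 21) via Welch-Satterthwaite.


uc = sqrt(u1^2 + u2^2) = sqrt(0.782^2 + 1.189^2) = 1.423111
v_eff = uc^4 / (u1^4/v1 + u2^4/v2)
= 1.423111^4 / (0.782^4/30 + 1.189^4/21)
= 4.101617 / 0.10763715
v_eff = 38.1060

38.1060


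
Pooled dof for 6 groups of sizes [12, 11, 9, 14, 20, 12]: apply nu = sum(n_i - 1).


nu = sum_i (n_i - 1)
nu = ((12 - 1) + (11 - 1) + (9 - 1) + (14 - 1) + (20 - 1) + (12 - 1))
nu = 11 + 10 + 8 + 13 + 19 + 11
nu = 72

72


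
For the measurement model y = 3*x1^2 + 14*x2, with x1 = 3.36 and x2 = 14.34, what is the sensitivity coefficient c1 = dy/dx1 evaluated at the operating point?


y = 3*x1^2 + 14*x2
dy/dx1 = 2*3*x1
Evaluate at x1 = 3.36: c1 = 6 * 3.36
c1 = 20.1600

20.1600


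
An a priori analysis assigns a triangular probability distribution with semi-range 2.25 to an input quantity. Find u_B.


u_B = half_width / sqrt(6)
u_B = 2.25 / 2.4494897
u_B = 0.9186

0.9186


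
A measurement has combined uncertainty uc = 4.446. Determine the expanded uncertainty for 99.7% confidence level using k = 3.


U = k * uc
U = 3 * 4.446
U = 13.3380

13.3380


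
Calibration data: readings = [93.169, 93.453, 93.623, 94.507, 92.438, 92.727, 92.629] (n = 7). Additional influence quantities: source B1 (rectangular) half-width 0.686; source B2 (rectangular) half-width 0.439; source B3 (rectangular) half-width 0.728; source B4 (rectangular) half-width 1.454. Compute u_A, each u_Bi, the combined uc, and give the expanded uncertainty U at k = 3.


mean = (93.169 + 93.453 + 93.623 + 94.507 + 92.438 + 92.727 + 92.629) / 7 = 93.22085714
s = sqrt(sum((x - mean)^2)/(n-1)) = 0.71641665
u_A = s / sqrt(n) = 0.71641665 / sqrt(7) = 0.27078004
u_B1 = 0.686 / sqrt(3) = 0.39606228
u_B2 = 0.439 / sqrt(3) = 0.25345677
u_B3 = 0.728 / sqrt(3) = 0.420311
u_B4 = 1.454 / sqrt(3) = 0.83946729
uc = sqrt(0.27078004^2 + 0.39606228^2 + 0.25345677^2 + 0.420311^2 + 0.83946729^2) = 1.0843404
U = k * uc = 3 * 1.0843404
U = 3.2530

3.2530


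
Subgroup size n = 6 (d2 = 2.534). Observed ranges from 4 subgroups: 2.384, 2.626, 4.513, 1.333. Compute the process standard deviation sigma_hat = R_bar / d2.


R_bar = (2.384 + 2.626 + 4.513 + 1.333) / 4
R_bar = 10.856 / 4 = 2.714
sigma_hat = R_bar / d2 = 2.714 / 2.534 = 1.0710

1.0710


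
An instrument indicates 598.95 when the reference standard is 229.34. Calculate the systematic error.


Systematic error = measured - true
= 598.95 - 229.34
= 369.6100

369.6100


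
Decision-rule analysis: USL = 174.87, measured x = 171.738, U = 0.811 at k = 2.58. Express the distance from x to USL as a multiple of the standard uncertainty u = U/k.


u = U / k = 0.811 / 2.58 = 0.31434109
margin = |USL - x| = |174.87 - 171.738| = 3.132
z = margin / u = 3.132 / 0.31434109
z = 9.9637

9.9637


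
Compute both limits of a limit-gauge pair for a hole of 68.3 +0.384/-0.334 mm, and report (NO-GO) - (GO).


GO = nominal - lower_tol (smallest hole = maximum material condition)
GO = 68.3 - 0.334 = 67.966
NO-GO = nominal + upper_tol (largest hole = least material condition)
NO-GO = 68.3 + 0.384 = 68.684
spread = NO-GO - GO = 68.684 - 67.966 = 0.7180

0.7180


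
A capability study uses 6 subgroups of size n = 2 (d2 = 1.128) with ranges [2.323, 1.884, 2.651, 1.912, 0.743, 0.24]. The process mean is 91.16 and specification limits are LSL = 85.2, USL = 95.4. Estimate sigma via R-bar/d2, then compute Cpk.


R_bar = (2.323 + 1.884 + 2.651 + 1.912 + 0.743 + 0.24) / 6 = 1.6255
sigma = R_bar / d2 = 1.6255 / 1.128 = 1.4410461
Cp = (USL - LSL)/(6*sigma) = (95.4 - 85.2)/(6*1.4410461) = 1.1797
Cpu = (95.4 - 91.16)/(3*1.4410461) = 0.9808
Cpl = (91.16 - 85.2)/(3*1.4410461) = 1.3786
Cpk = min(Cpu, Cpl) = 0.9808

0.9808


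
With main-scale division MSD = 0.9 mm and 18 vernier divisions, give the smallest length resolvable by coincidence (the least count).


LC = MSD / n_div
= 0.9 / 18
= 0.0500

0.0500


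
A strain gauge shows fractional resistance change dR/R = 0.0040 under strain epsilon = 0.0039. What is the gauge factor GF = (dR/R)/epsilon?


GF = (dR/R) / epsilon
= 0.0040 / 0.0039
= 1.0256

1.0256


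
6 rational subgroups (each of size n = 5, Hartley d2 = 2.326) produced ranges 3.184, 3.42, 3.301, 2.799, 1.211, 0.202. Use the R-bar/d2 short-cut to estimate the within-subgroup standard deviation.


R_bar = (3.184 + 3.42 + 3.301 + 2.799 + 1.211 + 0.202) / 6
R_bar = 14.117 / 6 = 2.3528333
sigma_hat = R_bar / d2 = 2.3528333 / 2.326 = 1.0115

1.0115


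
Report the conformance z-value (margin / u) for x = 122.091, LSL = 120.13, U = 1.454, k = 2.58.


u = U / k = 1.454 / 2.58 = 0.56356589
margin = |LSL - x| = |120.13 - 122.091| = 1.961
z = margin / u = 1.961 / 0.56356589
z = 3.4796

3.4796


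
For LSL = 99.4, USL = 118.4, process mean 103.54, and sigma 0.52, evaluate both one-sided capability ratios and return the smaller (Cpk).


Cpu = (USL - mean) / (3*sigma) = (118.4 - 103.54) / (3*0.52) = 9.5256
Cpl = (mean - LSL) / (3*sigma) = (103.54 - 99.4) / (3*0.52) = 2.6538
Cpk = min(Cpu, Cpl) = 2.6538

2.6538


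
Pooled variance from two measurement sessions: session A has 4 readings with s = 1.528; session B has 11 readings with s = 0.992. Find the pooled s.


s_p = sqrt(((n1-1)*s1^2 + (n2-1)*s2^2) / (n1+n2-2))
numerator = (4-1)*1.528^2 + (11-1)*0.992^2 = 7.004352 + 9.84064 = 16.844992
denominator = 4 + 11 - 2 = 13
s_p^2 = 16.844992 / 13 = 1.2957686
s_p = sqrt(1.2957686) = 1.1383

1.1383


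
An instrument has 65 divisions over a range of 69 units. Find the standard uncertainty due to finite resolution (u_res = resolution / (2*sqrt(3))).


resolution = range / divisions
resolution = 69 / 65 = 1.0615385
u_res = resolution / (2*sqrt(3))
u_res = 1.0615385 / 3.4641016
u_res = 0.3064

0.3064


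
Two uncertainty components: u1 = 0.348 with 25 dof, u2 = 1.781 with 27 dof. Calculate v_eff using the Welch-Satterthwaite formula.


uc = sqrt(u1^2 + u2^2) = sqrt(0.348^2 + 1.781^2) = 1.8146804
v_eff = uc^4 / (u1^4/v1 + u2^4/v2)
= 1.8146804^4 / (0.348^4/25 + 1.781^4/27)
= 10.844277 / 0.37322874
v_eff = 29.0553

29.0553


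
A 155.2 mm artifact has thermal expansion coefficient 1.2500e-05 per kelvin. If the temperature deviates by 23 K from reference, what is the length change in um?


dL = L * alpha * dT
= 155.2 * 1.2500e-05 * 23
= 0.0446200 mm
dL_um = 0.0446200 * 1000 = 44.6200 um

44.6200


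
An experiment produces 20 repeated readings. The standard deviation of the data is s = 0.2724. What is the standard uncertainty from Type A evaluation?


u_A = s / sqrt(n)
u_A = 0.2724 / sqrt(20)
u_A = 0.2724 / 4.472136
u_A = 0.0609

0.0609


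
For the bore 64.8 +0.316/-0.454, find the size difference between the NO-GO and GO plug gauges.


GO = nominal - lower_tol (smallest hole = maximum material condition)
GO = 64.8 - 0.454 = 64.346
NO-GO = nominal + upper_tol (largest hole = least material condition)
NO-GO = 64.8 + 0.316 = 65.116
spread = NO-GO - GO = 65.116 - 64.346 = 0.7700

0.7700


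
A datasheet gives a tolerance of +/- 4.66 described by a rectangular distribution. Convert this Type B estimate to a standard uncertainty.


u_B = half_width / sqrt(3)
u_B = 4.66 / 1.7320508
u_B = 2.6905

2.6905


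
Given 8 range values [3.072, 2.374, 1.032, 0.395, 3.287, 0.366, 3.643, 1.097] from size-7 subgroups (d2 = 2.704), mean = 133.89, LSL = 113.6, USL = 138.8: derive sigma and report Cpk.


R_bar = (3.072 + 2.374 + 1.032 + 0.395 + 3.287 + 0.366 + 3.643 + 1.097) / 8 = 1.90825
sigma = R_bar / d2 = 1.90825 / 2.704 = 0.70571376
Cp = (USL - LSL)/(6*sigma) = (138.8 - 113.6)/(6*0.70571376) = 5.9514
Cpu = (138.8 - 133.89)/(3*0.70571376) = 2.3192
Cpl = (133.89 - 113.6)/(3*0.70571376) = 9.5837
Cpk = min(Cpu, Cpl) = 2.3192

2.3192


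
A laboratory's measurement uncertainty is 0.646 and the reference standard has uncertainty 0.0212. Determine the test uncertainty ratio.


TUR = u_lab / u_ref
= 0.646 / 0.0212
= 30.4717

30.4717


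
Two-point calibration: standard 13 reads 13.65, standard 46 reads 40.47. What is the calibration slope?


slope = (y2 - y1) / (x2 - x1)
= (40.47 - 13.65) / (46 - 13)
= 26.8200 / 33
= 0.8127

0.8127


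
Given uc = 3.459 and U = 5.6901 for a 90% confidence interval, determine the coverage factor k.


k = U / uc
k = 5.6901 / 3.459
k = 1.645

1.645


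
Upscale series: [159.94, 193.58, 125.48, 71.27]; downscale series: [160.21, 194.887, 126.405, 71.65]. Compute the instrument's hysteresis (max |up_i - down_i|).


|159.94 - 160.21| = 0.2700
|193.58 - 194.887| = 1.3070
|125.48 - 126.405| = 0.9250
|71.27 - 71.65| = 0.3800
hysteresis = max(diffs) = 1.3070

1.3070


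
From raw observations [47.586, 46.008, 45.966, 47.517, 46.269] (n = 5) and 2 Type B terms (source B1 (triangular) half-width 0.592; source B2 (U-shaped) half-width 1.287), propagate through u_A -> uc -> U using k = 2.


mean = (47.586 + 46.008 + 45.966 + 47.517 + 46.269) / 5 = 46.6692
s = sqrt(sum((x - mean)^2)/(n-1)) = 0.81411344
u_A = s / sqrt(n) = 0.81411344 / sqrt(5) = 0.3640826
u_B1 = 0.592 / sqrt(6) = 0.24168299
u_B2 = 1.287 / sqrt(2) = 0.91004643
uc = sqrt(0.3640826^2 + 0.24168299^2 + 0.91004643^2) = 1.0095302
U = k * uc = 2 * 1.0095302
U = 2.0191

2.0191


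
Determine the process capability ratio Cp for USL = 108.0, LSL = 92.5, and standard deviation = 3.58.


Cp = (USL - LSL) / (6 * sigma)
= (108.0 - 92.5) / (6 * 3.58)
= 15.5000 / 21.4800
= 0.7216

0.7216


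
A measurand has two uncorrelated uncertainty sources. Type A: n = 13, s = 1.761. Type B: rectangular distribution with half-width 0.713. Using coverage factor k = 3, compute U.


u_A = s / sqrt(n) = 1.761 / sqrt(13) = 0.48841352
u_B = half_width / sqrt(3) = 0.713 / sqrt(3) = 0.41165074
uc = sqrt(u_A^2 + u_B^2) = sqrt(0.48841352^2 + 0.41165074^2) = 0.63875198
U = k * uc = 3 * 0.63875198
U = 1.9163

1.9163


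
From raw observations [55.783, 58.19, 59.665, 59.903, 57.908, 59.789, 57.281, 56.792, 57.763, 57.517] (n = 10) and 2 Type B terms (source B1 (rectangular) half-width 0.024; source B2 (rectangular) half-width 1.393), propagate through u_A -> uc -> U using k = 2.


mean = (55.783 + 58.19 + 59.665 + 59.903 + 57.908 + 59.789 + 57.281 + 56.792 + 57.763 + 57.517) / 10 = 58.0591
s = sqrt(sum((x - mean)^2)/(n-1)) = 1.3656322
u_A = s / sqrt(n) = 1.3656322 / sqrt(10) = 0.43185082
u_B1 = 0.024 / sqrt(3) = 0.013856406
u_B2 = 1.393 / sqrt(3) = 0.80424892
uc = sqrt(0.43185082^2 + 0.013856406^2 + 0.80424892^2) = 0.9129641
U = k * uc = 2 * 0.9129641
U = 1.8259

1.8259


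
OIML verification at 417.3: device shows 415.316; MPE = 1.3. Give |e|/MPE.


e = indication - reference = 415.316 - 417.3 = -1.9840
|e| = 1.9840
ratio = |e| / MPE = 1.9840 / 1.3
ratio = 1.5262

1.5262


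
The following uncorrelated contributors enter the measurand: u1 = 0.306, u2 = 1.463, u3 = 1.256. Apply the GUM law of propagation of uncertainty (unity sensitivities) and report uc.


uc = sqrt(0.306^2 + 1.463^2 + 1.256^2)
uc = sqrt(3.811541)
uc = 1.9523

1.9523


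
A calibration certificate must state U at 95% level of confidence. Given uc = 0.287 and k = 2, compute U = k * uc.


U = k * uc
U = 2 * 0.287
U = 0.5740

0.5740


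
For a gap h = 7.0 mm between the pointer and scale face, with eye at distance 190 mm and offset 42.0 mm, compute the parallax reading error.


error = h * offset / d
= 7.0 * 42.0 / 190
= 1.5474

1.5474


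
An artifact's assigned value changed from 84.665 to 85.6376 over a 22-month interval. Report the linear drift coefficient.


rate = (v2 - v1) / months
= (85.6376 - 84.665) / 22
= 0.9726 / 22
= 0.0442

0.0442


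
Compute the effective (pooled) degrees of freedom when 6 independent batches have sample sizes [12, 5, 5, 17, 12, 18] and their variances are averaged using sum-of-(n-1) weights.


nu = sum_i (n_i - 1)
nu = ((12 - 1) + (5 - 1) + (5 - 1) + (17 - 1) + (12 - 1) + (18 - 1))
nu = 11 + 4 + 4 + 16 + 11 + 17
nu = 63

63


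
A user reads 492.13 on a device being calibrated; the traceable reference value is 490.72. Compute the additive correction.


Correction = standard - reading
= 490.72 - 492.13
= -1.4100

-1.4100


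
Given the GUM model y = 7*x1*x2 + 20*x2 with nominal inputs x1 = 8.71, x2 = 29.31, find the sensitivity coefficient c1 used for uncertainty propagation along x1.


y = 7*x1*x2 + 20*x2
dy/dx1 = 7*x2
Evaluate at x2 = 29.31: c1 = 7 * 29.31
c1 = 205.1700

205.1700


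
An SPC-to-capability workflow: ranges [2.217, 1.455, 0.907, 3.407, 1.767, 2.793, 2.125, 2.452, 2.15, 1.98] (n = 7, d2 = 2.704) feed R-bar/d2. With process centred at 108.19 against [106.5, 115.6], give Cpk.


R_bar = (2.217 + 1.455 + 0.907 + 3.407 + 1.767 + 2.793 + 2.125 + 2.452 + 2.15 + 1.98) / 10 = 2.1253
sigma = R_bar / d2 = 2.1253 / 2.704 = 0.78598373
Cp = (USL - LSL)/(6*sigma) = (115.6 - 106.5)/(6*0.78598373) = 1.9296
Cpu = (115.6 - 108.19)/(3*0.78598373) = 3.1426
Cpl = (108.19 - 106.5)/(3*0.78598373) = 0.7167
Cpk = min(Cpu, Cpl) = 0.7167

0.7167


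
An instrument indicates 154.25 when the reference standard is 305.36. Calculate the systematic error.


Systematic error = measured - true
= 154.25 - 305.36
= -151.1100

-151.1100


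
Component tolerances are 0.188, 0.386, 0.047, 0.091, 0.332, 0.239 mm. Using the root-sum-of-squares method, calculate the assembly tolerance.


RSS = sqrt(0.188^2 + 0.386^2 + 0.047^2 + 0.091^2 + 0.332^2 + 0.239^2)
= sqrt(0.362175)
= 0.6018

0.6018


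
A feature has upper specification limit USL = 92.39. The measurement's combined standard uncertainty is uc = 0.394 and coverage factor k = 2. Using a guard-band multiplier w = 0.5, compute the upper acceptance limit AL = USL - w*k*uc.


U = k * uc = 2 * 0.394 = 0.788
guard band g = w * U = 0.5 * 0.788 = 0.394
AL = USL - g = 92.39 - 0.394
AL = 91.9960

91.9960


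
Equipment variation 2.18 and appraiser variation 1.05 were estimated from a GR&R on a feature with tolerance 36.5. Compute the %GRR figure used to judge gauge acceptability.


GRR = sqrt(EV^2 + AV^2) = sqrt(2.18^2 + 1.05^2) = 2.4196901
%GRR = GRR / tol * 100 = 2.4196901 / 36.5 * 100
%GRR = 6.6293

6.6293


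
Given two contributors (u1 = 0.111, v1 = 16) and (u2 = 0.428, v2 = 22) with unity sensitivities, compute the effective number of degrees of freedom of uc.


uc = sqrt(u1^2 + u2^2) = sqrt(0.111^2 + 0.428^2) = 0.44215947
v_eff = uc^4 / (u1^4/v1 + u2^4/v2)
= 0.44215947^4 / (0.111^4/16 + 0.428^4/22)
= 0.038222204 / 0.0015347778
v_eff = 24.9041

24.9041


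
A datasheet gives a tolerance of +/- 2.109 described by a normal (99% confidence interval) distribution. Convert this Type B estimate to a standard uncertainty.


u_B = half_width / 2.576
u_B = 2.109 / 2.576
u_B = 0.8187

0.8187


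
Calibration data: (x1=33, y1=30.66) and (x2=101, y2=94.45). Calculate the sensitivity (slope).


slope = (y2 - y1) / (x2 - x1)
= (94.45 - 30.66) / (101 - 33)
= 63.7900 / 68
= 0.9381

0.9381


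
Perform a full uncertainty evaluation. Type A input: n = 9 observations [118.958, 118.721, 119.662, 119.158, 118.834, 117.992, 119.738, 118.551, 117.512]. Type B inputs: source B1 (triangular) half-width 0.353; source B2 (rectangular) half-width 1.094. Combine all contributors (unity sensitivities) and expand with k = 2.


mean = (118.958 + 118.721 + 119.662 + 119.158 + 118.834 + 117.992 + 119.738 + 118.551 + 117.512) / 9 = 118.7917778
s = sqrt(sum((x - mean)^2)/(n-1)) = 0.72081669
u_A = s / sqrt(n) = 0.72081669 / sqrt(9) = 0.24027223
u_B1 = 0.353 / sqrt(6) = 0.14411165
u_B2 = 1.094 / sqrt(3) = 0.63162119
uc = sqrt(0.24027223^2 + 0.14411165^2 + 0.63162119^2) = 0.6909734
U = k * uc = 2 * 0.6909734
U = 1.3819

1.3819


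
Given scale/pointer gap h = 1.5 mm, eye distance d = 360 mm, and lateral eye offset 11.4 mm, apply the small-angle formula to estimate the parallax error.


error = h * offset / d
= 1.5 * 11.4 / 360
= 0.0475

0.0475


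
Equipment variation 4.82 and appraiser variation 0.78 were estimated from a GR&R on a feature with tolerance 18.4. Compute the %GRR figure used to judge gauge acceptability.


GRR = sqrt(EV^2 + AV^2) = sqrt(4.82^2 + 0.78^2) = 4.8827042
%GRR = GRR / tol * 100 = 4.8827042 / 18.4 * 100
%GRR = 26.5364

26.5364


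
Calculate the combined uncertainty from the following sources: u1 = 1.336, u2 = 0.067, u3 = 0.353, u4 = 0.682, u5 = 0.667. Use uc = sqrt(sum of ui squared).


uc = sqrt(1.336^2 + 0.067^2 + 0.353^2 + 0.682^2 + 0.667^2)
uc = sqrt(2.824007)
uc = 1.6805

1.6805


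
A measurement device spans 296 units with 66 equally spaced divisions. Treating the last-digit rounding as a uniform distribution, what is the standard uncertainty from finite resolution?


resolution = range / divisions
resolution = 296 / 66 = 4.4848485
u_res = resolution / (2*sqrt(3))
u_res = 4.4848485 / 3.4641016
u_res = 1.2947

1.2947


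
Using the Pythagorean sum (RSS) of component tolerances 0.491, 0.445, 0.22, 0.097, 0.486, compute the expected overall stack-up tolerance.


RSS = sqrt(0.491^2 + 0.445^2 + 0.22^2 + 0.097^2 + 0.486^2)
= sqrt(0.733111)
= 0.8562

0.8562


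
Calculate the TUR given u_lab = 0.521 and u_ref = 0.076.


TUR = u_lab / u_ref
= 0.521 / 0.076
= 6.8553

6.8553
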